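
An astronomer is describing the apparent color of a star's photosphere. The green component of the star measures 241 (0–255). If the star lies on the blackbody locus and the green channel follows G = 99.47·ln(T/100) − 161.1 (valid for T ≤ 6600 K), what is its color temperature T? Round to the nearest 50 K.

ln t = (241 + 161.1) / 99.47 = 4.0424.
t = e^4.0424 = 56.964.
T = 100·t = 5696 K → 5700 K to the nearest 50 K.

5700 K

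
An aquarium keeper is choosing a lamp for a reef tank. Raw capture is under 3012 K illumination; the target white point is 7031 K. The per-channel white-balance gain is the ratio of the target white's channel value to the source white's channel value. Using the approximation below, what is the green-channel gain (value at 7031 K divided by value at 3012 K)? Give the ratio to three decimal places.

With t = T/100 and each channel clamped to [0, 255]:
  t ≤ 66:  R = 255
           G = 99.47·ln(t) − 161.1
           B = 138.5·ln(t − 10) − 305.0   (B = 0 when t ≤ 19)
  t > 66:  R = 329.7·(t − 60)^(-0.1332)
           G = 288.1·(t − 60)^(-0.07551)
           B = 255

1.360

At 3012 K (t = 30.12):
  G = 99.47·ln 30.12 − 161.1 = 99.47·3.4052 − 161.1 = 177.614.
At 7031 K (t = 70.31):
  G = 288.1·(70.31 − 60)^(-0.07551) = 288.1·10.31^(-0.07551) = 288.1·0.83847 = 241.564.
Gain = 241.564 / 177.614 = 1.3600 → 1.360.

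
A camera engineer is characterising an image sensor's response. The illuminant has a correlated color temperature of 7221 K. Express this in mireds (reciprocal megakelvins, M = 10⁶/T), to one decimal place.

M = 10⁶ / 7221 = 138.485 → 138.5 mireds.

138.5 mireds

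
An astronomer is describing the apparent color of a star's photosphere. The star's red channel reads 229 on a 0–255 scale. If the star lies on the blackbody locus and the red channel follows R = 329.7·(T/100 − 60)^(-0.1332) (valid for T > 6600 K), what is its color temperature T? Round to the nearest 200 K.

(t − 60)^(-0.1332) = 229/329.7 = 0.69457.
t − 60 = 0.69457^(1/-0.1332) = 0.69457^(-7.508) = 15.428, so t = 75.428.
T = 100·t = 7543 K → 7600 K to the nearest 200 K.

7600 K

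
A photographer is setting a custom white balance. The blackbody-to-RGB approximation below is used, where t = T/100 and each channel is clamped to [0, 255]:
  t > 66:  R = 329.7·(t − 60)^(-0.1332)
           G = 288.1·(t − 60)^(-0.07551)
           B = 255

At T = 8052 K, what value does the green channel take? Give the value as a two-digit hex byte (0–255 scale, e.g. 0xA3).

0xE5

t = 8052/100 = 80.52; the t > 66 branch applies.
G = 288.1·(80.52 − 60)^(-0.07551) = 288.1·20.52^(-0.07551) = 288.1·0.79601 = 229.330.
Rounded: 229; in hex, 0xE5.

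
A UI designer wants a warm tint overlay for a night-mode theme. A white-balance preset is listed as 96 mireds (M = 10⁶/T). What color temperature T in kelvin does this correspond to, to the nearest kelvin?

10417 K

T = 10⁶ / 96 = 10416.67 K → 10417 K.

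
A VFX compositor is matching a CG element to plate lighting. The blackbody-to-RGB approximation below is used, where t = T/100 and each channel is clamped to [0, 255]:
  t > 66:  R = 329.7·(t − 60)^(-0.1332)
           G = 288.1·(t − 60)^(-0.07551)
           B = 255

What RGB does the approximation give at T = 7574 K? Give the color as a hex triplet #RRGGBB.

#E4EAFF

t = 7574/100 = 75.74; the t > 66 branch applies.
R = 329.7·(75.74 − 60)^(-0.1332) = 329.7·15.74^(-0.1332) = 329.7·0.69272 = 228.390.
G = 288.1·(75.74 − 60)^(-0.07551) = 288.1·15.74^(-0.07551) = 288.1·0.81211 = 233.969.
B = 255 by definition for t > 66.
Rounded: (228, 234, 255).
In hex: #E4EAFF.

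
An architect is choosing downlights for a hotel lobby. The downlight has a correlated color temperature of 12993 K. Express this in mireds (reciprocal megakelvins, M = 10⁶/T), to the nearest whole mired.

77 mireds

M = 10⁶ / 12993 = 76.965 → 77 mireds.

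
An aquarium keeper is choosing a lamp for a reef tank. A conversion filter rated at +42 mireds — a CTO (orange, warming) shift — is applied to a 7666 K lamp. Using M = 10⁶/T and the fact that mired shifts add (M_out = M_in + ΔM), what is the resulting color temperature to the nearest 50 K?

M_in = 10⁶/7666 = 130.45 mireds.
M_out = 130.45 + (+42) = 172.45 mireds.
T_out = 10⁶/172.45 = 5798.9 K → 5800 K.

5800 K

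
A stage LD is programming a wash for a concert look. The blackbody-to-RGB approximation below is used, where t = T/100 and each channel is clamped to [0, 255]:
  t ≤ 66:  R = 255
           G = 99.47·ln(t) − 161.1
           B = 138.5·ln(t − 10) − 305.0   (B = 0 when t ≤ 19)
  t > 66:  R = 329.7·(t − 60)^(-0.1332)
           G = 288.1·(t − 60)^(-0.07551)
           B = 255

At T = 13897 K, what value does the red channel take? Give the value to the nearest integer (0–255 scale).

184

t = 13897/100 = 138.97; the t > 66 branch applies.
R = 329.7·(138.97 − 60)^(-0.1332) = 329.7·78.97^(-0.1332) = 329.7·0.55880 = 184.237.
Rounded: 184.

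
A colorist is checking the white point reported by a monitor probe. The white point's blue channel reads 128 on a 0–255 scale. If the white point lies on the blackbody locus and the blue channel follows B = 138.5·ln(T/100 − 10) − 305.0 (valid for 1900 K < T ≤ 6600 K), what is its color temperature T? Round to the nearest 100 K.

3300 K

ln(t − 10) = (128 + 305.0) / 138.5 = 3.1264.
t − 10 = e^3.1264 = 22.791, so t = 32.791.
T = 100·t = 3279 K → 3300 K to the nearest 100 K.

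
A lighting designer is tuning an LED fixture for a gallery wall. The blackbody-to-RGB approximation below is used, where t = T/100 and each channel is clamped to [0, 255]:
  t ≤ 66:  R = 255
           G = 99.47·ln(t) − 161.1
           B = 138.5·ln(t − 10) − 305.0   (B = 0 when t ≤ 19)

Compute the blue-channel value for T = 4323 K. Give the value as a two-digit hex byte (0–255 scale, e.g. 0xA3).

t = 4323/100 = 43.23; the t ≤ 66 branch applies.
B = 138.5·ln(43.23 − 10) − 305.0 = 138.5·ln 33.23 − 305.0 = 138.5·3.5035 − 305.0 = 180.228.
Rounded: 180; in hex, 0xB4.

0xB4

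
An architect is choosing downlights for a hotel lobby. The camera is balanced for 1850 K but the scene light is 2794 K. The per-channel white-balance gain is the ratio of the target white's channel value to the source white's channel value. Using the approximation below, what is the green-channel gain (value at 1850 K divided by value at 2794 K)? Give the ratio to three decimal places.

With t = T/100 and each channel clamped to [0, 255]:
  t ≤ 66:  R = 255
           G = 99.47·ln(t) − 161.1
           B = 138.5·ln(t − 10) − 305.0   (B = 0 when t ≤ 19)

0.759

At 2794 K (t = 27.94):
  G = 99.47·ln 27.94 − 161.1 = 99.47·3.3301 − 161.1 = 170.141.
At 1850 K (t = 18.5):
  G = 99.47·ln 18.5 − 161.1 = 99.47·2.9178 − 161.1 = 129.131.
Gain = 129.131 / 170.141 = 0.7590 → 0.759.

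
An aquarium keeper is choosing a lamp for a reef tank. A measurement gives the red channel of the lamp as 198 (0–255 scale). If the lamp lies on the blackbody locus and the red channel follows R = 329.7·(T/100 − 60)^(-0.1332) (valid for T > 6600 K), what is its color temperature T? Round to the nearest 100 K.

10600 K

(t − 60)^(-0.1332) = 198/329.7 = 0.60055.
t − 60 = 0.60055^(1/-0.1332) = 0.60055^(-7.508) = 45.980, so t = 105.980.
T = 100·t = 10598 K → 10600 K to the nearest 100 K.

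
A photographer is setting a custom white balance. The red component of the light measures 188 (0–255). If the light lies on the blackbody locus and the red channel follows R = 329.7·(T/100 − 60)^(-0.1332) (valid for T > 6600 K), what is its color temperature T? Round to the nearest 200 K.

(t − 60)^(-0.1332) = 188/329.7 = 0.57022.
t − 60 = 0.57022^(1/-0.1332) = 0.57022^(-7.508) = 67.848, so t = 127.848.
T = 100·t = 12785 K → 12800 K to the nearest 200 K.

12800 K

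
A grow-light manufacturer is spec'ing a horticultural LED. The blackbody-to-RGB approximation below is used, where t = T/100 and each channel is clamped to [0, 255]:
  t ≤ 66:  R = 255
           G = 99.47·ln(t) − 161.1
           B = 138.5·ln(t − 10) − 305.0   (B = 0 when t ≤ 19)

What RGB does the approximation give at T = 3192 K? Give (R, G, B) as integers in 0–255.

t = 3192/100 = 31.92; the t ≤ 66 branch applies.
R = 255 by definition for t ≤ 66.
G = 99.47·ln 31.92 − 161.1 = 99.47·3.4632 − 161.1 = 183.388.
B = 138.5·ln(31.92 − 10) − 305.0 = 138.5·ln 21.92 − 305.0 = 138.5·3.0874 − 305.0 = 122.605.
Rounded: (255, 183, 123).

(255, 183, 123)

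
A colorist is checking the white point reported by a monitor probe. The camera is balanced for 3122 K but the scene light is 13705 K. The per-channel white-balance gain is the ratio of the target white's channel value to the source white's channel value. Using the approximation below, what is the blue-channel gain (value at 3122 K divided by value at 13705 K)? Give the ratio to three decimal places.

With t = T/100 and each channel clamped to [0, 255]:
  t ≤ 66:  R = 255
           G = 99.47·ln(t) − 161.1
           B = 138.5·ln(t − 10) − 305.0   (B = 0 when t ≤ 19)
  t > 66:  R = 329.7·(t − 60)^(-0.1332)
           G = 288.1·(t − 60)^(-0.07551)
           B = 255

At 13705 K (t = 137.05):
  B = 255 by definition for t > 66.
At 3122 K (t = 31.22):
  B = 138.5·ln(31.22 − 10) − 305.0 = 138.5·ln 21.22 − 305.0 = 138.5·3.0549 − 305.0 = 118.110.
Gain = 118.110 / 255.000 = 0.4632 → 0.463.

0.463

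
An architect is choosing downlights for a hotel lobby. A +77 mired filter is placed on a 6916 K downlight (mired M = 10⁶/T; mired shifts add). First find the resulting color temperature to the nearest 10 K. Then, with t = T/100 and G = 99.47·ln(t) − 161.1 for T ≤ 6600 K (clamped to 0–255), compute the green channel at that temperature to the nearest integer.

218

M_in = 10⁶/6916 = 144.59; M_out = 144.59 + (+77) = 221.59.
T_out = 10⁶/221.59 = 4512.8 K → 4510 K; t = 45.1.
G = 99.47·ln 45.1 − 161.1 = 99.47·3.8089 − 161.1 = 217.770.
Rounded: 218.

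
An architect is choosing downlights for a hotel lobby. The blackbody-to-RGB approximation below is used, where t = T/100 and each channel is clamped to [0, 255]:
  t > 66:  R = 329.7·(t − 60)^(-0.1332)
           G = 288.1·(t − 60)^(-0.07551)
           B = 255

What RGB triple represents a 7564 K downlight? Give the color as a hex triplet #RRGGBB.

t = 7564/100 = 75.64; the t > 66 branch applies.
R = 329.7·(75.64 − 60)^(-0.1332) = 329.7·15.64^(-0.1332) = 329.7·0.69331 = 228.584.
G = 288.1·(75.64 − 60)^(-0.07551) = 288.1·15.64^(-0.07551) = 288.1·0.81250 = 234.081.
B = 255 by definition for t > 66.
Rounded: (229, 234, 255).
In hex: #E5EAFF.

#E5EAFF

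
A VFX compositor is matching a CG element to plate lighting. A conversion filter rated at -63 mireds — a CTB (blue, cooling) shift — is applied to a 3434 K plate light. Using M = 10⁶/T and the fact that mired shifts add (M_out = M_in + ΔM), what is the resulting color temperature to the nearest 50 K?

4400 K

M_in = 10⁶/3434 = 291.21 mireds.
M_out = 291.21 + (-63) = 228.21 mireds.
T_out = 10⁶/228.21 = 4382.0 K → 4400 K.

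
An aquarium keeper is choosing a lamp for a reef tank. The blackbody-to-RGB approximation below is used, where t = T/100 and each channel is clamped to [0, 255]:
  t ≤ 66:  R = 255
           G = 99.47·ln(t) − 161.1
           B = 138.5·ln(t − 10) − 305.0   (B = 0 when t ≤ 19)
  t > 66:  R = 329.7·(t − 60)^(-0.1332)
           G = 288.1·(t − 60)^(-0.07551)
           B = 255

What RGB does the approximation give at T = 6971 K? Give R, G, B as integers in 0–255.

t = 6971/100 = 69.71; the t > 66 branch applies.
R = 329.7·(69.71 − 60)^(-0.1332) = 329.7·9.71^(-0.1332) = 329.7·0.73876 = 243.569.
G = 288.1·(69.71 − 60)^(-0.07551) = 288.1·9.71^(-0.07551) = 288.1·0.84228 = 242.660.
B = 255 by definition for t > 66.
Rounded: (244, 243, 255).

R=244, G=243, B=255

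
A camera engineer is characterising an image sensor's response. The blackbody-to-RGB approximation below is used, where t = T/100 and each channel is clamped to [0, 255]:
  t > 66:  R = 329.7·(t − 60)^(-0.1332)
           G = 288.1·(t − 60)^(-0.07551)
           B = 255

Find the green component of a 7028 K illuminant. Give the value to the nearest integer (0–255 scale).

242

t = 7028/100 = 70.28; the t > 66 branch applies.
G = 288.1·(70.28 − 60)^(-0.07551) = 288.1·10.28^(-0.07551) = 288.1·0.83866 = 241.617.
Rounded: 242.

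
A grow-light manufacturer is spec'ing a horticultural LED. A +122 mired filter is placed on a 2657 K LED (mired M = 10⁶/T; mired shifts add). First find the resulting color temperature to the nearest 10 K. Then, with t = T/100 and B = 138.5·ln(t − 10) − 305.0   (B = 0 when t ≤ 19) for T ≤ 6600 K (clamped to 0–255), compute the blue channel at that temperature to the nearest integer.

15

M_in = 10⁶/2657 = 376.36; M_out = 376.36 + (+122) = 498.36.
T_out = 10⁶/498.36 = 2006.6 K → 2010 K; t = 20.1.
B = 138.5·ln(20.1 − 10) − 305.0 = 138.5·ln 10.1 − 305.0 = 138.5·2.3125 − 305.0 = 15.286.
Rounded: 15.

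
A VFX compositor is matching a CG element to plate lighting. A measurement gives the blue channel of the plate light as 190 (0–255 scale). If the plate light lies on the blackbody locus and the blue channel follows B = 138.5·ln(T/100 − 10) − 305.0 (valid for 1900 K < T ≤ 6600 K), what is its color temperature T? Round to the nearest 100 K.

ln(t − 10) = (190 + 305.0) / 138.5 = 3.5740.
t − 10 = e^3.5740 = 35.659, so t = 45.659.
T = 100·t = 4566 K → 4600 K to the nearest 100 K.

4600 K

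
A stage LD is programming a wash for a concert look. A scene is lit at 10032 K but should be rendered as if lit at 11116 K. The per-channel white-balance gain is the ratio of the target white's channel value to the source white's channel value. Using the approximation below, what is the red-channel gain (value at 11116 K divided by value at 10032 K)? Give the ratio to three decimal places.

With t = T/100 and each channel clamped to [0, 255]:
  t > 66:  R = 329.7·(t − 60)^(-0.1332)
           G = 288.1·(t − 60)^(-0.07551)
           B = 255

0.969

At 10032 K (t = 100.32):
  R = 329.7·(100.32 − 60)^(-0.1332) = 329.7·40.32^(-0.1332) = 329.7·0.61115 = 201.495.
At 11116 K (t = 111.16):
  R = 329.7·(111.16 − 60)^(-0.1332) = 329.7·51.16^(-0.1332) = 329.7·0.59207 = 195.204.
Gain = 195.204 / 201.495 = 0.9688 → 0.969.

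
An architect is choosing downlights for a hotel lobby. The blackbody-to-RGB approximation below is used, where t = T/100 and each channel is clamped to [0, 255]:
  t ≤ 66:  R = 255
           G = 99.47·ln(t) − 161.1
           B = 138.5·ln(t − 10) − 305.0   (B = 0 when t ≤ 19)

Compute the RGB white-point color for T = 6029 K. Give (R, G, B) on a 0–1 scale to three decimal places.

(1.000, 0.967, 0.932)

t = 6029/100 = 60.29; the t ≤ 66 branch applies.
R = 255 by definition for t ≤ 66.
G = 99.47·ln 60.29 − 161.1 = 99.47·4.0992 − 161.1 = 246.644.
B = 138.5·ln(60.29 − 10) − 305.0 = 138.5·ln 50.29 − 305.0 = 138.5·3.9178 − 305.0 = 237.616.
Dividing each by 255: (1.0000, 0.9672, 0.9318) → (1.000, 0.967, 0.932).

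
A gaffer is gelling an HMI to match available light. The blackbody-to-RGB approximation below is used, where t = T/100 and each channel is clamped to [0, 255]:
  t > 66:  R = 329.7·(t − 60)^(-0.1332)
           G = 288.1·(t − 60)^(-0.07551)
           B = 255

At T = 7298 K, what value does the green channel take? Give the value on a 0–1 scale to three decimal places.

0.931

t = 7298/100 = 72.98; the t > 66 branch applies.
G = 288.1·(72.98 − 60)^(-0.07551) = 288.1·12.98^(-0.07551) = 288.1·0.82402 = 237.400.
On a 0–1 scale: 237.400/255 = 0.9310 → 0.931.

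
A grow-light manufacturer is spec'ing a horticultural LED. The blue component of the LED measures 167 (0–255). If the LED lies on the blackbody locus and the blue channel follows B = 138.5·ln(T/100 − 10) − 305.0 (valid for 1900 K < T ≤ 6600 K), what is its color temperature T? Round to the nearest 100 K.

ln(t − 10) = (167 + 305.0) / 138.5 = 3.4079.
t − 10 = e^3.4079 = 30.203, so t = 40.203.
T = 100·t = 4020 K → 4000 K to the nearest 100 K.

4000 K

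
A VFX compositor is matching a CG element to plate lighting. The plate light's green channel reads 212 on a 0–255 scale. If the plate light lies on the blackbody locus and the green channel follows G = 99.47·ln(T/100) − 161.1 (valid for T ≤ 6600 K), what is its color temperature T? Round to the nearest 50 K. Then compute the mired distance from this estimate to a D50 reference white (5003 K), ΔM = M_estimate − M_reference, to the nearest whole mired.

+35 mireds

ln t = (212 + 161.1) / 99.47 = 3.7509.
t = e^3.7509 = 42.559.
T = 100·t = 4256 K → 4250 K to the nearest 50 K.
M_estimate = 10⁶/4250 = 235.29; M_reference = 10⁶/5003 = 199.88.
ΔM = 235.29 − 199.88 = 35.41 → +35 mireds.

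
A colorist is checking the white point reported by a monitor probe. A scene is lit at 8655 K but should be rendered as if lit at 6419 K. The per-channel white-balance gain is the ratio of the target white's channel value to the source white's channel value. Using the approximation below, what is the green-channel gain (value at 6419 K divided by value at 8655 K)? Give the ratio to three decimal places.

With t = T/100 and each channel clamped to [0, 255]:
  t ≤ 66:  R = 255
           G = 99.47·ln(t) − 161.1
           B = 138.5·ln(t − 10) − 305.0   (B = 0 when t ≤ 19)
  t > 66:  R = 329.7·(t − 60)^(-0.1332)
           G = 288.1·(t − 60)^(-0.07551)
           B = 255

1.124

At 8655 K (t = 86.55):
  G = 288.1·(86.55 − 60)^(-0.07551) = 288.1·26.55^(-0.07551) = 288.1·0.78067 = 224.912.
At 6419 K (t = 64.19):
  G = 99.47·ln 64.19 − 161.1 = 99.47·4.1618 − 161.1 = 252.879.
Gain = 252.879 / 224.912 = 1.1243 → 1.124.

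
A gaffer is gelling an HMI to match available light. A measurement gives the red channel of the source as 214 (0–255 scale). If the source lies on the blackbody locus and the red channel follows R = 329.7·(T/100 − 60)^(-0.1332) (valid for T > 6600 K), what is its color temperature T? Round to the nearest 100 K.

8600 K

(t − 60)^(-0.1332) = 214/329.7 = 0.64907.
t − 60 = 0.64907^(1/-0.1332) = 0.64907^(-7.508) = 25.657, so t = 85.657.
T = 100·t = 8566 K → 8600 K to the nearest 100 K.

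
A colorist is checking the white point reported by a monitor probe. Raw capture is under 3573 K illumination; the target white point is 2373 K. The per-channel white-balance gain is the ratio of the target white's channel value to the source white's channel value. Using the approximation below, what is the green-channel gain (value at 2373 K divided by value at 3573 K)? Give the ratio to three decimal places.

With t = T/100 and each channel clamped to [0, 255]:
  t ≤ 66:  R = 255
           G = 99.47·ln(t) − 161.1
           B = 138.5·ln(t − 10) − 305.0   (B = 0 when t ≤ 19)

At 3573 K (t = 35.73):
  G = 99.47·ln 35.73 − 161.1 = 99.47·3.5760 − 161.1 = 194.604.
At 2373 K (t = 23.73):
  G = 99.47·ln 23.73 − 161.1 = 99.47·3.1667 − 161.1 = 153.896.
Gain = 153.896 / 194.604 = 0.7908 → 0.791.

0.791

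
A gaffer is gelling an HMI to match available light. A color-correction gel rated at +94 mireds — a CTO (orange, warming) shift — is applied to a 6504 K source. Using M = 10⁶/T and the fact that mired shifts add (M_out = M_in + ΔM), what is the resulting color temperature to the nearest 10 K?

4040 K

M_in = 10⁶/6504 = 153.75 mireds.
M_out = 153.75 + (+94) = 247.75 mireds.
T_out = 10⁶/247.75 = 4036.3 K → 4040 K.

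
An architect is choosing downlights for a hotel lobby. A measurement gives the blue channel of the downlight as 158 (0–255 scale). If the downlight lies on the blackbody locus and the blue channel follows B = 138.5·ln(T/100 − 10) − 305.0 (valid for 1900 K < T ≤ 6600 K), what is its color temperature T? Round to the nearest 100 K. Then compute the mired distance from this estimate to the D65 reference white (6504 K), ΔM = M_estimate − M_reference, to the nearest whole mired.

ln(t − 10) = (158 + 305.0) / 138.5 = 3.3430.
t − 10 = e^3.3430 = 28.303, so t = 38.303.
T = 100·t = 3830 K → 3800 K to the nearest 100 K.
M_estimate = 10⁶/3800 = 263.16; M_reference = 10⁶/6504 = 153.75.
ΔM = 263.16 − 153.75 = 109.41 → +109 mireds.

+109 mireds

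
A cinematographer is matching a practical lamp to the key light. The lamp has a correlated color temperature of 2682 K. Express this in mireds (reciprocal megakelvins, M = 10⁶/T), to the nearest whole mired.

M = 10⁶ / 2682 = 372.856 → 373 mireds.

373 mireds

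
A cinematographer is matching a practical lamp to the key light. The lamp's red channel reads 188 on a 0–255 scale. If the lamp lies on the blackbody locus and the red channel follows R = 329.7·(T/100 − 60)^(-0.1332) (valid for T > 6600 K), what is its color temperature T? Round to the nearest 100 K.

(t − 60)^(-0.1332) = 188/329.7 = 0.57022.
t − 60 = 0.57022^(1/-0.1332) = 0.57022^(-7.508) = 67.848, so t = 127.848.
T = 100·t = 12785 K → 12800 K to the nearest 100 K.

12800 K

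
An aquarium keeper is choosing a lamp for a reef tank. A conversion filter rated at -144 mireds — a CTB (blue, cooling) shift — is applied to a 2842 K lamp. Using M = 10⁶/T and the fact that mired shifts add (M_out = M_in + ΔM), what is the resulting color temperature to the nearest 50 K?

4800 K

M_in = 10⁶/2842 = 351.86 mireds.
M_out = 351.86 + (-144) = 207.86 mireds.
T_out = 10⁶/207.86 = 4810.8 K → 4800 K.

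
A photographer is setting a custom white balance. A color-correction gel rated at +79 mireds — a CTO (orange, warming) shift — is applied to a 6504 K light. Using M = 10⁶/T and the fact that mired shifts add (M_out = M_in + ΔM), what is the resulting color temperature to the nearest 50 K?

M_in = 10⁶/6504 = 153.75 mireds.
M_out = 153.75 + (+79) = 232.75 mireds.
T_out = 10⁶/232.75 = 4296.4 K → 4300 K.

4300 K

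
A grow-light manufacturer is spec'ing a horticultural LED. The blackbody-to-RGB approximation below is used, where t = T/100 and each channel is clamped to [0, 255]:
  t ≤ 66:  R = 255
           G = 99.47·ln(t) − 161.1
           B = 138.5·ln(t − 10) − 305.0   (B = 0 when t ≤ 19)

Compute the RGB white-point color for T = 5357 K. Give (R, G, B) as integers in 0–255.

(255, 235, 218)

t = 5357/100 = 53.57; the t ≤ 66 branch applies.
R = 255 by definition for t ≤ 66.
G = 99.47·ln 53.57 − 161.1 = 99.47·3.9810 − 161.1 = 234.889.
B = 138.5·ln(53.57 − 10) − 305.0 = 138.5·ln 43.57 − 305.0 = 138.5·3.7744 − 305.0 = 217.750.
Rounded: (255, 235, 218).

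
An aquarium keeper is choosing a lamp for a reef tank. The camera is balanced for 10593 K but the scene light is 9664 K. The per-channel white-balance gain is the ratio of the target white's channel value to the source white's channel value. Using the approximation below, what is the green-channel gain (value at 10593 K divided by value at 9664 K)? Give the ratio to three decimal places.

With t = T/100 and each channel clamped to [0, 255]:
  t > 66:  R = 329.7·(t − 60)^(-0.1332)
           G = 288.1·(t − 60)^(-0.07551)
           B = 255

At 9664 K (t = 96.64):
  G = 288.1·(96.64 − 60)^(-0.07551) = 288.1·36.64^(-0.07551) = 288.1·0.76191 = 219.507.
At 10593 K (t = 105.93):
  G = 288.1·(105.93 − 60)^(-0.07551) = 288.1·45.93^(-0.07551) = 288.1·0.74902 = 215.793.
Gain = 215.793 / 219.507 = 0.9831 → 0.983.

0.983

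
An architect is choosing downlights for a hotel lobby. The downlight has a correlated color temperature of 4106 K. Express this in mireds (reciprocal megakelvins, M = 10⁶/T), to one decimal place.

243.5 mireds

M = 10⁶ / 4106 = 243.546 → 243.5 mireds.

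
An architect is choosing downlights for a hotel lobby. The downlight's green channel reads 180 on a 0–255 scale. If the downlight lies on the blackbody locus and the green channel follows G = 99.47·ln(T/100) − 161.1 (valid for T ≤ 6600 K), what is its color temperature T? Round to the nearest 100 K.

3100 K

ln t = (180 + 161.1) / 99.47 = 3.4292.
t = e^3.4292 = 30.851.
T = 100·t = 3085 K → 3100 K to the nearest 100 K.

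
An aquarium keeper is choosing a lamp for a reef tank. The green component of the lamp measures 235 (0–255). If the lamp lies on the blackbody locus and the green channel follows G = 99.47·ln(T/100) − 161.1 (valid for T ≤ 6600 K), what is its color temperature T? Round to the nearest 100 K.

5400 K

ln t = (235 + 161.1) / 99.47 = 3.9821.
t = e^3.9821 = 53.630.
T = 100·t = 5363 K → 5400 K to the nearest 100 K.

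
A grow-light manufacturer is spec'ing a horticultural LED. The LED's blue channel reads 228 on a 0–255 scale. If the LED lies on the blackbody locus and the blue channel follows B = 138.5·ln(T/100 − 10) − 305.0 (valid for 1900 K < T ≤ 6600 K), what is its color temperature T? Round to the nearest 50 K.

ln(t − 10) = (228 + 305.0) / 138.5 = 3.8484.
t − 10 = e^3.8484 = 46.917, so t = 56.917.
T = 100·t = 5692 K → 5700 K to the nearest 50 K.

5700 K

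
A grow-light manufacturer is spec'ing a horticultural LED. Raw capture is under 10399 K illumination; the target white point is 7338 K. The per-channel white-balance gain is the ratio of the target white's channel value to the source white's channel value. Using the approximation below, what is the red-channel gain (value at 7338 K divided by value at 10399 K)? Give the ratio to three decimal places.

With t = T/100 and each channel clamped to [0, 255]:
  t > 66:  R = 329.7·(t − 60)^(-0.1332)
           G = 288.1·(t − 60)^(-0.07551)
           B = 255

1.172

At 10399 K (t = 103.99):
  R = 329.7·(103.99 − 60)^(-0.1332) = 329.7·43.99^(-0.1332) = 329.7·0.60410 = 199.170.
At 7338 K (t = 73.38):
  R = 329.7·(73.38 − 60)^(-0.1332) = 329.7·13.38^(-0.1332) = 329.7·0.70787 = 233.386.
Gain = 233.386 / 199.170 = 1.1718 → 1.172.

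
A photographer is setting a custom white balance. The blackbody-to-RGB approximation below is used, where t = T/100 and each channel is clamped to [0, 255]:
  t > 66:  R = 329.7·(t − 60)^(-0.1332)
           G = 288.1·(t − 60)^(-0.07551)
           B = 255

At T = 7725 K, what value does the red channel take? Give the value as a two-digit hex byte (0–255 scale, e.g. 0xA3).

0xE2

t = 7725/100 = 77.25; the t > 66 branch applies.
R = 329.7·(77.25 − 60)^(-0.1332) = 329.7·17.25^(-0.1332) = 329.7·0.68432 = 225.621.
Rounded: 226; in hex, 0xE2.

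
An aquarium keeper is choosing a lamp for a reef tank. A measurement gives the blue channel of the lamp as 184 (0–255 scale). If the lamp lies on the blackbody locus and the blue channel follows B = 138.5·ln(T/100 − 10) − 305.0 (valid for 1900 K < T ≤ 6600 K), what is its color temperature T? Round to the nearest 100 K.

4400 K

ln(t − 10) = (184 + 305.0) / 138.5 = 3.5307.
t − 10 = e^3.5307 = 34.147, so t = 44.147.
T = 100·t = 4415 K → 4400 K to the nearest 100 K.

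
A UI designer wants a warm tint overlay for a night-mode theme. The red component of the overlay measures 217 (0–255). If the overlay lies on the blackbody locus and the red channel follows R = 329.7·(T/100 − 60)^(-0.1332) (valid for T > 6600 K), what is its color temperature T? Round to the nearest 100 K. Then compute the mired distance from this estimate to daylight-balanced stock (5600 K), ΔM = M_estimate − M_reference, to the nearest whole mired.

-58 mireds

(t − 60)^(-0.1332) = 217/329.7 = 0.65817.
t − 60 = 0.65817^(1/-0.1332) = 0.65817^(-7.508) = 23.110, so t = 83.110.
T = 100·t = 8311 K → 8300 K to the nearest 100 K.
M_estimate = 10⁶/8300 = 120.48; M_reference = 10⁶/5600 = 178.57.
ΔM = 120.48 − 178.57 = -58.09 → -58 mireds.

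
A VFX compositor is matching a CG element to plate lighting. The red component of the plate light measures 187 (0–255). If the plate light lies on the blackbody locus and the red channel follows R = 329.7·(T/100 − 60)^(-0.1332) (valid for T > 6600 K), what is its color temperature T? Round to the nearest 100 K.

(t − 60)^(-0.1332) = 187/329.7 = 0.56718.
t − 60 = 0.56718^(1/-0.1332) = 0.56718^(-7.508) = 70.620, so t = 130.620.
T = 100·t = 13062 K → 13100 K to the nearest 100 K.

13100 K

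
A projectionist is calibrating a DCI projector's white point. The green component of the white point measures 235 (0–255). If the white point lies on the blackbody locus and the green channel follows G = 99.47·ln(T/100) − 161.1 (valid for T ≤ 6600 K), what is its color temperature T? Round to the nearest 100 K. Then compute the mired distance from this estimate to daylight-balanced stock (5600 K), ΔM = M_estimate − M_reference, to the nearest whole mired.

+7 mireds

ln t = (235 + 161.1) / 99.47 = 3.9821.
t = e^3.9821 = 53.630.
T = 100·t = 5363 K → 5400 K to the nearest 100 K.
M_estimate = 10⁶/5400 = 185.19; M_reference = 10⁶/5600 = 178.57.
ΔM = 185.19 − 178.57 = 6.61 → +7 mireds.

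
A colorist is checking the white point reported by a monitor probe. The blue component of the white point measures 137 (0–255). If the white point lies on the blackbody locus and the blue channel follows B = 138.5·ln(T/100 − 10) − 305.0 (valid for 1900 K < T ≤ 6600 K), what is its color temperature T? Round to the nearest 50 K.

ln(t − 10) = (137 + 305.0) / 138.5 = 3.1913.
t − 10 = e^3.1913 = 24.321, so t = 34.321.
T = 100·t = 3432 K → 3450 K to the nearest 50 K.

3450 K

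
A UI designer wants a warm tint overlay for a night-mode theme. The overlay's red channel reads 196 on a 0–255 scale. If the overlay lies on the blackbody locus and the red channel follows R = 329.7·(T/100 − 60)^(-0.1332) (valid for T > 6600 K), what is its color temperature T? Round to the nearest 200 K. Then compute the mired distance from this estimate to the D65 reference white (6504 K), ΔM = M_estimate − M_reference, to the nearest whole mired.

-63 mireds

(t − 60)^(-0.1332) = 196/329.7 = 0.59448.
t − 60 = 0.59448^(1/-0.1332) = 0.59448^(-7.508) = 49.621, so t = 109.621.
T = 100·t = 10962 K → 11000 K to the nearest 200 K.
M_estimate = 10⁶/11000 = 90.91; M_reference = 10⁶/6504 = 153.75.
ΔM = 90.91 − 153.75 = -62.84 → -63 mireds.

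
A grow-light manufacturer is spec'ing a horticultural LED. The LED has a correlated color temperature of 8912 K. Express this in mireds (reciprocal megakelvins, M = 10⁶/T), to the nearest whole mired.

M = 10⁶ / 8912 = 112.208 → 112 mireds.

112 mireds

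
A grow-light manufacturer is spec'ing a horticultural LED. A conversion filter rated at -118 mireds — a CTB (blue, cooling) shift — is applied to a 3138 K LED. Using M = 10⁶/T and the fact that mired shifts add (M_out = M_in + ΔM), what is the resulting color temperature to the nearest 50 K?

5000 K

M_in = 10⁶/3138 = 318.67 mireds.
M_out = 318.67 + (-118) = 200.67 mireds.
T_out = 10⁶/200.67 = 4983.2 K → 5000 K.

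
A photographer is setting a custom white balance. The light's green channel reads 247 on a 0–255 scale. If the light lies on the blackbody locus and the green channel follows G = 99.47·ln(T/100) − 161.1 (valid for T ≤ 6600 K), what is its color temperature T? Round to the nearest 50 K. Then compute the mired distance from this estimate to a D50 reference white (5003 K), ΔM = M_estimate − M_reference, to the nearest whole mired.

-35 mireds

ln t = (247 + 161.1) / 99.47 = 4.1027.
t = e^4.1027 = 60.506.
T = 100·t = 6051 K → 6050 K to the nearest 50 K.
M_estimate = 10⁶/6050 = 165.29; M_reference = 10⁶/5003 = 199.88.
ΔM = 165.29 − 199.88 = -34.59 → -35 mireds.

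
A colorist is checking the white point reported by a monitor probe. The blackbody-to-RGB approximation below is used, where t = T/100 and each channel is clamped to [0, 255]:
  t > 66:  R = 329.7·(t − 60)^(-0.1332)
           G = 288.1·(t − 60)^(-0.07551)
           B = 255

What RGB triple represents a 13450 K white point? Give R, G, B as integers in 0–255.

R=186, G=208, B=255

t = 13450/100 = 134.5; the t > 66 branch applies.
R = 329.7·(134.5 − 60)^(-0.1332) = 329.7·74.5^(-0.1332) = 329.7·0.56316 = 185.673.
G = 288.1·(134.5 − 60)^(-0.07551) = 288.1·74.5^(-0.07551) = 288.1·0.72216 = 208.054.
B = 255 by definition for t > 66.
Rounded: (186, 208, 255).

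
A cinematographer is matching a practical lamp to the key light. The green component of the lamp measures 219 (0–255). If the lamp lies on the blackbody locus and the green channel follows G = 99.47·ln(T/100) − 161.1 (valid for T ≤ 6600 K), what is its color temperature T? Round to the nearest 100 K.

4600 K

ln t = (219 + 161.1) / 99.47 = 3.8213.
t = e^3.8213 = 45.661.
T = 100·t = 4566 K → 4600 K to the nearest 100 K.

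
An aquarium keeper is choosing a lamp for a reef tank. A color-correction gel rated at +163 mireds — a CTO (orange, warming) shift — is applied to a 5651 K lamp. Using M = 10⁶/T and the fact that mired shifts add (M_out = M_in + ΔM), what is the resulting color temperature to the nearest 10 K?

2940 K

M_in = 10⁶/5651 = 176.96 mireds.
M_out = 176.96 + (+163) = 339.96 mireds.
T_out = 10⁶/339.96 = 2941.5 K → 2940 K.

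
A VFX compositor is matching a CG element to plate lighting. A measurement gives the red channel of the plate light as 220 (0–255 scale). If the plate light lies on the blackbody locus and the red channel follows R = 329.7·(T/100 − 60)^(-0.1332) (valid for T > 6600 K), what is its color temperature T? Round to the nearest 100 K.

(t − 60)^(-0.1332) = 220/329.7 = 0.66727.
t − 60 = 0.66727^(1/-0.1332) = 0.66727^(-7.508) = 20.847, so t = 80.847.
T = 100·t = 8085 K → 8100 K to the nearest 100 K.

8100 K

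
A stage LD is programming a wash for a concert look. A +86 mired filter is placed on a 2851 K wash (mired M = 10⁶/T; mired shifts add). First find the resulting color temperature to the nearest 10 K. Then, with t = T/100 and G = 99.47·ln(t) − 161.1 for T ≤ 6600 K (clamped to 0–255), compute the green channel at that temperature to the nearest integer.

150

M_in = 10⁶/2851 = 350.75; M_out = 350.75 + (+86) = 436.75.
T_out = 10⁶/436.75 = 2289.6 K → 2290 K; t = 22.9.
G = 99.47·ln 22.9 − 161.1 = 99.47·3.1311 − 161.1 = 150.354.
Rounded: 150.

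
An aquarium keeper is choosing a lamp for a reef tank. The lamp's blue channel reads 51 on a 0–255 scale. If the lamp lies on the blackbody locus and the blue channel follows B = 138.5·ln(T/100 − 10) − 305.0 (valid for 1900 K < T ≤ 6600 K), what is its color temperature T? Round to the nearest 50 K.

2300 K

ln(t − 10) = (51 + 305.0) / 138.5 = 2.5704.
t − 10 = e^2.5704 = 13.071, so t = 23.071.
T = 100·t = 2307 K → 2300 K to the nearest 50 K.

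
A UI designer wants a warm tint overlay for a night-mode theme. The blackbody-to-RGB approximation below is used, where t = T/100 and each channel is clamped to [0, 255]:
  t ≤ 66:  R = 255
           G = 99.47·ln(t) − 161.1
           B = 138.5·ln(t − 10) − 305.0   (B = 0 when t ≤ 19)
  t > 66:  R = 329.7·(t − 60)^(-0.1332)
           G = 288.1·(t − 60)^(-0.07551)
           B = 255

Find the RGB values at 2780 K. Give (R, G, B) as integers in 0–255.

(255, 170, 94)

t = 2780/100 = 27.8; the t ≤ 66 branch applies.
R = 255 by definition for t ≤ 66.
G = 99.47·ln 27.8 − 161.1 = 99.47·3.3250 − 161.1 = 169.641.
B = 138.5·ln(27.8 − 10) − 305.0 = 138.5·ln 17.8 − 305.0 = 138.5·2.8792 − 305.0 = 93.769.
Rounded: (255, 170, 94).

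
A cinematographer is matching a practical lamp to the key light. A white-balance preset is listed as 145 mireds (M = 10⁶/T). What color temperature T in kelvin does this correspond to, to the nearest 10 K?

T = 10⁶ / 145 = 6896.55 K → 6900 K.

6900 K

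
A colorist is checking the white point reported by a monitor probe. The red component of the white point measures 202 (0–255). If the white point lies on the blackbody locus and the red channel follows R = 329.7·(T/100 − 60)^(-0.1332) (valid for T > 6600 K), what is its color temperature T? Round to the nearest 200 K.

10000 K

(t − 60)^(-0.1332) = 202/329.7 = 0.61268.
t − 60 = 0.61268^(1/-0.1332) = 0.61268^(-7.508) = 39.569, so t = 99.569.
T = 100·t = 9957 K → 10000 K to the nearest 200 K.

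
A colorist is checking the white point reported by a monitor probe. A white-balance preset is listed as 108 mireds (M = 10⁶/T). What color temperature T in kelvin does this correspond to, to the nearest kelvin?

9259 K

T = 10⁶ / 108 = 9259.26 K → 9259 K.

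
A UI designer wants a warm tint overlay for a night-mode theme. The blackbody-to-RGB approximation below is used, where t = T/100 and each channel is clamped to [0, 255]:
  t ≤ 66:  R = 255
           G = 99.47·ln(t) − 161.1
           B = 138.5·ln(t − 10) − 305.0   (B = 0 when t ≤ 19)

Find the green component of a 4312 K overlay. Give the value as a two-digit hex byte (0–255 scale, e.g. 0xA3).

t = 4312/100 = 43.12; the t ≤ 66 branch applies.
G = 99.47·ln 43.12 − 161.1 = 99.47·3.7640 − 161.1 = 213.304.
Rounded: 213; in hex, 0xD5.

0xD5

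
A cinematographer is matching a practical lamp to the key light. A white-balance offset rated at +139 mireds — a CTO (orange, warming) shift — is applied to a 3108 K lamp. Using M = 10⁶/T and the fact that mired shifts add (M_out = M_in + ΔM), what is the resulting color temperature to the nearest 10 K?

M_in = 10⁶/3108 = 321.75 mireds.
M_out = 321.75 + (+139) = 460.75 mireds.
T_out = 10⁶/460.75 = 2170.4 K → 2170 K.

2170 K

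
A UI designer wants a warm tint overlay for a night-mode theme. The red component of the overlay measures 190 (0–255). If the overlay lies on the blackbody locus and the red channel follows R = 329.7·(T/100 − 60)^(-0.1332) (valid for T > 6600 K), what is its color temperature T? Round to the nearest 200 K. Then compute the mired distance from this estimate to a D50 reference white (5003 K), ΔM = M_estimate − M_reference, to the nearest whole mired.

-118 mireds

(t − 60)^(-0.1332) = 190/329.7 = 0.57628.
t − 60 = 0.57628^(1/-0.1332) = 0.57628^(-7.508) = 62.667, so t = 122.667.
T = 100·t = 12267 K → 12200 K to the nearest 200 K.
M_estimate = 10⁶/12200 = 81.97; M_reference = 10⁶/5003 = 199.88.
ΔM = 81.97 − 199.88 = -117.91 → -118 mireds.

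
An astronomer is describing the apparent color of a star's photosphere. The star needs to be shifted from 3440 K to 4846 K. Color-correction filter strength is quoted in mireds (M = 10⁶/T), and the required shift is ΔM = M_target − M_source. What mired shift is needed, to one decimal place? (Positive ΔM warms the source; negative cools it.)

-84.3 mireds

M_source = 10⁶/3440 = 290.698; M_target = 10⁶/4846 = 206.356.
ΔM = 206.356 − 290.698 = -84.342 → -84.3 mireds, a cooling shift.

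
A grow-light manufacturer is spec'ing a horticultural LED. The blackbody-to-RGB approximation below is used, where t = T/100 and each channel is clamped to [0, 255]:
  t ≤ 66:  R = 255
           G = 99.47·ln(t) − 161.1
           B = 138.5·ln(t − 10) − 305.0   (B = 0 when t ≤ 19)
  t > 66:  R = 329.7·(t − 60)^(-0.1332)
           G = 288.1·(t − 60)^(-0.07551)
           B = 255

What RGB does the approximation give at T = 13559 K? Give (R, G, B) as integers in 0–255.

t = 13559/100 = 135.59; the t > 66 branch applies.
R = 329.7·(135.59 − 60)^(-0.1332) = 329.7·75.59^(-0.1332) = 329.7·0.56207 = 185.314.
G = 288.1·(135.59 − 60)^(-0.07551) = 288.1·75.59^(-0.07551) = 288.1·0.72137 = 207.826.
B = 255 by definition for t > 66.
Rounded: (185, 208, 255).

(185, 208, 255)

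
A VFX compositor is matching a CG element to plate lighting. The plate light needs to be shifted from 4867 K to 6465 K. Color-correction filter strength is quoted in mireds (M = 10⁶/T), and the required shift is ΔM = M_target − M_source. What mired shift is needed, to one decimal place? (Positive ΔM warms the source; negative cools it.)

-50.8 mireds

M_source = 10⁶/4867 = 205.465; M_target = 10⁶/6465 = 154.679.
ΔM = 154.679 − 205.465 = -50.786 → -50.8 mireds, a cooling shift.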